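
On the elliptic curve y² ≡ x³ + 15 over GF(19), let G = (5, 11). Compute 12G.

(17, 8)

Repeated addition: build up to 12G.
2G: tangent at (5, 11): λ = (3·5² + 0)/(2·11) ≡ 18/3. 3⁻¹ ≡ 13 (mod 19), so λ ≡ 18·13 ≡ 6.
  x = λ² - 5 - 5 = 36 - 10 ≡ 7; y = λ·(5 - 7) - 11 ≡ 15. → (7, 15)
3G: (7, 15) + (5, 11). λ = (11 - 15)/(5 - 7) ≡ 15/17 mod 19. 17⁻¹ ≡ 9 (mod 19) since 17·9 = 153 ≡ 1, so λ ≡ 2.
  x = λ² - 7 - 5 = 4 - 12 ≡ 11; y = λ·(7 - 11) - 15 ≡ 15. → (11, 15)
4G: (11, 15) + (5, 11). λ = (11 - 15)/(5 - 11) ≡ 15/13 mod 19. 13⁻¹ ≡ 3 (mod 19), so λ ≡ 7.
  x = λ² - 11 - 5 = 49 - 16 ≡ 14; y = λ·(11 - 14) - 15 ≡ 2. → (14, 2)
5G: (14, 2) + (5, 11). λ = (11 - 2)/(5 - 14) ≡ 9/10 mod 19. 10⁻¹ ≡ 2 (mod 19), so λ ≡ 18.
  x = λ² - 14 - 5 = 324 - 19 ≡ 1; y = λ·(14 - 1) - 2 ≡ 4. → (1, 4)
6G: (1, 4) + (5, 11). λ = (11 - 4)/(5 - 1) ≡ 7/4 mod 19. 4⁻¹ ≡ 5 (mod 19) since 4·5 = 20 ≡ 1, so λ ≡ 16.
  x = λ² - 1 - 5 = 256 - 6 ≡ 3; y = λ·(1 - 3) - 4 ≡ 2. → (3, 2)
7G: (3, 2) + (5, 11). λ = (11 - 2)/(5 - 3) ≡ 9/2 mod 19. 2⁻¹ ≡ 10 (mod 19) since 2·10 = 20 ≡ 1, so λ ≡ 14.
  x = λ² - 3 - 5 = 196 - 8 ≡ 17; y = λ·(3 - 17) - 2 ≡ 11. → (17, 11)
8G: (17, 11) + (5, 11). λ = (11 - 11)/(5 - 17) ≡ 0/7 mod 19. 7⁻¹ ≡ 11 (mod 19), so λ ≡ 0.
  x = λ² - 17 - 5 = 0 - 22 ≡ 16; y = λ·(17 - 16) - 11 ≡ 8. → (16, 8)
9G: (16, 8) + (5, 11). λ = (11 - 8)/(5 - 16) ≡ 3/8 mod 19. 8⁻¹ ≡ 12 (mod 19) since 8·12 = 96 ≡ 1, so λ ≡ 17.
  x = λ² - 16 - 5 = 289 - 21 ≡ 2; y = λ·(16 - 2) - 8 ≡ 2. → (2, 2)
10G: (2, 2) + (5, 11). λ = (11 - 2)/(5 - 2) ≡ 9/3 mod 19. 3⁻¹ ≡ 13 (mod 19) since 3·13 = 39 ≡ 1, so λ ≡ 3.
  x = λ² - 2 - 5 = 9 - 7 ≡ 2; y = λ·(2 - 2) - 2 ≡ 17. → (2, 17)
11G: (2, 17) + (5, 11). λ = (11 - 17)/(5 - 2) ≡ 13/3 mod 19. 3⁻¹ ≡ 13 (mod 19), so λ ≡ 17.
  x = λ² - 2 - 5 = 289 - 7 ≡ 16; y = λ·(2 - 16) - 17 ≡ 11. → (16, 11)
12G: (16, 11) + (5, 11). λ = (11 - 11)/(5 - 16) ≡ 0/8 mod 19. 8⁻¹ ≡ 12 (mod 19), so λ ≡ 0.
  x = λ² - 16 - 5 = 0 - 21 ≡ 17; y = λ·(16 - 17) - 11 ≡ 8. → (17, 8)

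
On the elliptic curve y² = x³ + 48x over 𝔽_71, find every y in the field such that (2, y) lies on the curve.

x³ + 48x + 0 = 104 ≡ 33 (mod 71).
33 is a non-residue mod 71; no y exists.

none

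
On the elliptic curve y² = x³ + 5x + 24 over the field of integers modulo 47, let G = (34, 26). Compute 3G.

Repeated addition: build up to 3G.
2G: tangent at (34, 26): λ = (3·34² + 5)/(2·26) ≡ 42/5. 5⁻¹ ≡ 19 (mod 47) since 5·19 = 95 ≡ 1, so λ ≡ 42·19 ≡ 46.
  x = λ² - 34 - 34 = 2116 - 68 ≡ 27; y = λ·(34 - 27) - 26 ≡ 14. → (27, 14)
3G: (27, 14) + (34, 26). λ = (26 - 14)/(34 - 27) ≡ 12/7 mod 47. 7⁻¹ ≡ 27 (mod 47), so λ ≡ 42.
  x = λ² - 27 - 34 = 1764 - 61 ≡ 11; y = λ·(27 - 11) - 14 ≡ 0. → (11, 0)

(11, 0)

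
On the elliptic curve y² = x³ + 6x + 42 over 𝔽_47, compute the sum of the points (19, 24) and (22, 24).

(6, 23)

(19, 24) + (22, 24). λ = (24 - 24)/(22 - 19) ≡ 0/3 mod 47. 3⁻¹ ≡ 16 (mod 47) since 3·16 = 48 ≡ 1, so λ ≡ 0.
  x = λ² - 19 - 22 = 0 - 41 ≡ 6; y = λ·(19 - 6) - 24 ≡ 23. → (6, 23)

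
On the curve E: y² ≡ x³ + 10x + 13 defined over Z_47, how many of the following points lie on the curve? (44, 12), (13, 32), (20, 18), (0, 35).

(44, 12): 12² ≡ 3, rhs ≡ 3 → on.
(13, 32): 32² ≡ 37, rhs ≡ 37 → on.
(20, 18): 18² ≡ 42, rhs ≡ 35 → off.
(0, 35): 35² ≡ 3, rhs ≡ 13 → off.

2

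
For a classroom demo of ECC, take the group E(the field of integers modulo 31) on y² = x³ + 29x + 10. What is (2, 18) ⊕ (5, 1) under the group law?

(2, 18) + (5, 1). λ = (1 - 18)/(5 - 2) ≡ 14/3 mod 31. 3⁻¹ ≡ 21 (mod 31), so λ ≡ 15.
  x = λ² - 2 - 5 = 225 - 7 ≡ 1; y = λ·(2 - 1) - 18 ≡ 28. → (1, 28)

(1, 28)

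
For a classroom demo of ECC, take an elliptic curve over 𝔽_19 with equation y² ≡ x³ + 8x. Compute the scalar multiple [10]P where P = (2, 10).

Double-and-add on 10 = (1010)₂. Start with P = (2, 10) for the leading 1-bit.
double: tangent at (2, 10): λ = (3·2² + 8)/(2·10) ≡ 1/1. 1⁻¹ ≡ 1 (mod 19) since 1·1 = 1 ≡ 1, so λ ≡ 1·1 ≡ 1.
  x = λ² - 2 - 2 = 1 - 4 ≡ 16; y = λ·(2 - 16) - 10 ≡ 14. → (16, 14)
double: tangent at (16, 14): λ = (3·16² + 8)/(2·14) ≡ 16/9. 9⁻¹ ≡ 17 (mod 19), so λ ≡ 16·17 ≡ 6.
  x = λ² - 16 - 16 = 36 - 32 ≡ 4; y = λ·(16 - 4) - 14 ≡ 1. → (4, 1)
add P: (4, 1) + (2, 10). λ = (10 - 1)/(2 - 4) ≡ 9/17 mod 19. 17⁻¹ ≡ 9 (mod 19), so λ ≡ 5.
  x = λ² - 4 - 2 = 25 - 6 ≡ 0; y = λ·(4 - 0) - 1 ≡ 0. → (0, 0)
double: (0, 0) + (0, 0): same x and y₁ ≡ -y₂, so the sum is ∞.

O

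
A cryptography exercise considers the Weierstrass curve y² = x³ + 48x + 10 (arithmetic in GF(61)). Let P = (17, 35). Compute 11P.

(50, 46)

Double-and-add on 11 = (1011)₂. Start with P = (17, 35) for the leading 1-bit.
double: tangent at (17, 35): λ = (3·17² + 48)/(2·35) ≡ 0/9. 9⁻¹ ≡ 34 (mod 61), so λ ≡ 0·34 ≡ 0.
  x = λ² - 17 - 17 = 0 - 34 ≡ 27; y = λ·(17 - 27) - 35 ≡ 26. → (27, 26)
double: tangent at (27, 26): λ = (3·27² + 48)/(2·26) ≡ 39/52. 52⁻¹ ≡ 27 (mod 61) since 52·27 = 1404 ≡ 1, so λ ≡ 39·27 ≡ 16.
  x = λ² - 27 - 27 = 256 - 54 ≡ 19; y = λ·(27 - 19) - 26 ≡ 41. → (19, 41)
add P: (19, 41) + (17, 35). λ = (35 - 41)/(17 - 19) ≡ 55/59 mod 61. 59⁻¹ ≡ 30 (mod 61) since 59·30 = 1770 ≡ 1, so λ ≡ 3.
  x = λ² - 19 - 17 = 9 - 36 ≡ 34; y = λ·(19 - 34) - 41 ≡ 36. → (34, 36)
double: tangent at (34, 36): λ = (3·34² + 48)/(2·36) ≡ 39/11. 11⁻¹ ≡ 50 (mod 61) since 11·50 = 550 ≡ 1, so λ ≡ 39·50 ≡ 59.
  x = λ² - 34 - 34 = 3481 - 68 ≡ 58; y = λ·(34 - 58) - 36 ≡ 12. → (58, 12)
add P: (58, 12) + (17, 35). λ = (35 - 12)/(17 - 58) ≡ 23/20 mod 61. 20⁻¹ ≡ 58 (mod 61) since 20·58 = 1160 ≡ 1, so λ ≡ 53.
  x = λ² - 58 - 17 = 2809 - 75 ≡ 50; y = λ·(58 - 50) - 12 ≡ 46. → (50, 46)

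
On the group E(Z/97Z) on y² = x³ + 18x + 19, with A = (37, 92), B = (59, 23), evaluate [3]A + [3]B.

First 3A:
Repeated addition: build up to 3A.
2A: tangent at (37, 92): λ = (3·37² + 18)/(2·92) ≡ 51/87. 87⁻¹ ≡ 29 (mod 97) since 87·29 = 2523 ≡ 1, so λ ≡ 51·29 ≡ 24.
  x = λ² - 37 - 37 = 576 - 74 ≡ 17; y = λ·(37 - 17) - 92 ≡ 0. → (17, 0)
3A: (17, 0) + (37, 92). λ = (92 - 0)/(37 - 17) ≡ 92/20 mod 97. 20⁻¹ ≡ 34 (mod 97) since 20·34 = 680 ≡ 1, so λ ≡ 24.
  x = λ² - 17 - 37 = 576 - 54 ≡ 37; y = λ·(17 - 37) - 0 ≡ 5. → (37, 5)
3A = (37, 5).
Next 3B:
Repeated addition: build up to 3B.
2B: tangent at (59, 23): λ = (3·59² + 18)/(2·23) ≡ 82/46. 46⁻¹ ≡ 19 (mod 97) since 46·19 = 874 ≡ 1, so λ ≡ 82·19 ≡ 6.
  x = λ² - 59 - 59 = 36 - 118 ≡ 15; y = λ·(59 - 15) - 23 ≡ 47. → (15, 47)
3B: (15, 47) + (59, 23). λ = (23 - 47)/(59 - 15) ≡ 73/44 mod 97. 44⁻¹ ≡ 86 (mod 97) since 44·86 = 3784 ≡ 1, so λ ≡ 70.
  x = λ² - 15 - 59 = 4900 - 74 ≡ 73; y = λ·(15 - 73) - 47 ≡ 64. → (73, 64)
3B = (73, 64).
Finally 3A + 3B:
(37, 5) + (73, 64). λ = (64 - 5)/(73 - 37) ≡ 59/36 mod 97. 36⁻¹ ≡ 62 (mod 97) since 36·62 = 2232 ≡ 1, so λ ≡ 69.
  x = λ² - 37 - 73 = 4761 - 110 ≡ 92; y = λ·(37 - 92) - 5 ≡ 80. → (92, 80)

(92, 80)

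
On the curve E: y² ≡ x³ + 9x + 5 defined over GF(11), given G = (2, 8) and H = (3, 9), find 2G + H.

First 2G:
Repeated addition: build up to 2G.
2G: tangent at (2, 8): λ = (3·2² + 9)/(2·8) ≡ 10/5. 5⁻¹ ≡ 9 (mod 11), so λ ≡ 10·9 ≡ 2.
  x = λ² - 2 - 2 = 4 - 4 ≡ 0; y = λ·(2 - 0) - 8 ≡ 7. → (0, 7)
2G = (0, 7).
Finally 2G + H:
(0, 7) + (3, 9). λ = (9 - 7)/(3 - 0) ≡ 2/3 mod 11. 3⁻¹ ≡ 4 (mod 11), so λ ≡ 8.
  x = λ² - 0 - 3 = 64 - 3 ≡ 6; y = λ·(0 - 6) - 7 ≡ 0. → (6, 0)

(6, 0)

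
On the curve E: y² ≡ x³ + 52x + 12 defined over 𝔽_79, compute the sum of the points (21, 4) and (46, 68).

(21, 4) + (46, 68). λ = (68 - 4)/(46 - 21) ≡ 64/25 mod 79. 25⁻¹ ≡ 19 (mod 79), so λ ≡ 31.
  x = λ² - 21 - 46 = 961 - 67 ≡ 25; y = λ·(21 - 25) - 4 ≡ 30. → (25, 30)

(25, 30)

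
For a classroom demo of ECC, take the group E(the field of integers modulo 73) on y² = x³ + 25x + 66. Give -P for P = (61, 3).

(61, 70)

-(61, 3) = (61, -3 mod 73) = (61, 70).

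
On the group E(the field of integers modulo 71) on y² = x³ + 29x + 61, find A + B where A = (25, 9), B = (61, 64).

(15, 26)

(25, 9) + (61, 64). λ = (64 - 9)/(61 - 25) ≡ 55/36 mod 71. 36⁻¹ ≡ 2 (mod 71) since 36·2 = 72 ≡ 1, so λ ≡ 39.
  x = λ² - 25 - 61 = 1521 - 86 ≡ 15; y = λ·(25 - 15) - 9 ≡ 26. → (15, 26)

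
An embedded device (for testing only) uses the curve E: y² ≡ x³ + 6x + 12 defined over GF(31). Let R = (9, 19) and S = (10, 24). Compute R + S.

(6, 27)

(9, 19) + (10, 24). λ = (24 - 19)/(10 - 9) ≡ 5/1 mod 31. 1⁻¹ ≡ 1 (mod 31) since 1·1 = 1 ≡ 1, so λ ≡ 5.
  x = λ² - 9 - 10 = 25 - 19 ≡ 6; y = λ·(9 - 6) - 19 ≡ 27. → (6, 27)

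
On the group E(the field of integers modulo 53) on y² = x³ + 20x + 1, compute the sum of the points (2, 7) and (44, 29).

(2, 7) + (44, 29). λ = (29 - 7)/(44 - 2) ≡ 22/42 mod 53. 42⁻¹ ≡ 24 (mod 53) since 42·24 = 1008 ≡ 1, so λ ≡ 51.
  x = λ² - 2 - 44 = 2601 - 46 ≡ 11; y = λ·(2 - 11) - 7 ≡ 11. → (11, 11)

(11, 11)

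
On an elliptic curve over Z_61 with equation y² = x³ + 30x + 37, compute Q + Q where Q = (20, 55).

tangent at (20, 55): λ = (3·20² + 30)/(2·55) ≡ 10/49. 49⁻¹ ≡ 5 (mod 61), so λ ≡ 10·5 ≡ 50.
  x = λ² - 20 - 20 = 2500 - 40 ≡ 20; y = λ·(20 - 20) - 55 ≡ 6. → (20, 6)

(20, 6)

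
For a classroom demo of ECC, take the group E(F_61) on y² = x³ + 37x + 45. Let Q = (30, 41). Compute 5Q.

(52, 52)

Repeated addition: build up to 5Q.
2Q: tangent at (30, 41): λ = (3·30² + 37)/(2·41) ≡ 53/21. 21⁻¹ ≡ 32 (mod 61), so λ ≡ 53·32 ≡ 49.
  x = λ² - 30 - 30 = 2401 - 60 ≡ 23; y = λ·(30 - 23) - 41 ≡ 58. → (23, 58)
3Q: (23, 58) + (30, 41). λ = (41 - 58)/(30 - 23) ≡ 44/7 mod 61. 7⁻¹ ≡ 35 (mod 61), so λ ≡ 15.
  x = λ² - 23 - 30 = 225 - 53 ≡ 50; y = λ·(23 - 50) - 58 ≡ 25. → (50, 25)
4Q: (50, 25) + (30, 41). λ = (41 - 25)/(30 - 50) ≡ 16/41 mod 61. 41⁻¹ ≡ 3 (mod 61) since 41·3 = 123 ≡ 1, so λ ≡ 48.
  x = λ² - 50 - 30 = 2304 - 80 ≡ 28; y = λ·(50 - 28) - 25 ≡ 55. → (28, 55)
5Q: (28, 55) + (30, 41). λ = (41 - 55)/(30 - 28) ≡ 47/2 mod 61. 2⁻¹ ≡ 31 (mod 61), so λ ≡ 54.
  x = λ² - 28 - 30 = 2916 - 58 ≡ 52; y = λ·(28 - 52) - 55 ≡ 52. → (52, 52)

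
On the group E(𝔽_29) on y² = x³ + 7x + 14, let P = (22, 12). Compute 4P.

(11, 28)

Double-and-add on 4 = (100)₂. Start with P = (22, 12) for the leading 1-bit.
double: tangent at (22, 12): λ = (3·22² + 7)/(2·12) ≡ 9/24. 24⁻¹ ≡ 23 (mod 29), so λ ≡ 9·23 ≡ 4.
  x = λ² - 22 - 22 = 16 - 44 ≡ 1; y = λ·(22 - 1) - 12 ≡ 14. → (1, 14)
double: tangent at (1, 14): λ = (3·1² + 7)/(2·14) ≡ 10/28. 28⁻¹ ≡ 28 (mod 29), so λ ≡ 10·28 ≡ 19.
  x = λ² - 1 - 1 = 361 - 2 ≡ 11; y = λ·(1 - 11) - 14 ≡ 28. → (11, 28)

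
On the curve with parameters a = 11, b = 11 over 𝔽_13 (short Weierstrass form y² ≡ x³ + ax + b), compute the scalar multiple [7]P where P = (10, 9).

(1, 6)

Double-and-add on 7 = (111)₂. Start with P = (10, 9) for the leading 1-bit.
double: tangent at (10, 9): λ = (3·10² + 11)/(2·9) ≡ 12/5. 5⁻¹ ≡ 8 (mod 13), so λ ≡ 12·8 ≡ 5.
  x = λ² - 10 - 10 = 25 - 20 ≡ 5; y = λ·(10 - 5) - 9 ≡ 3. → (5, 3)
add P: (5, 3) + (10, 9). λ = (9 - 3)/(10 - 5) ≡ 6/5 mod 13. 5⁻¹ ≡ 8 (mod 13) since 5·8 = 40 ≡ 1, so λ ≡ 9.
  x = λ² - 5 - 10 = 81 - 15 ≡ 1; y = λ·(5 - 1) - 3 ≡ 7. → (1, 7)
double: tangent at (1, 7): λ = (3·1² + 11)/(2·7) ≡ 1/1. 1⁻¹ ≡ 1 (mod 13) since 1·1 = 1 ≡ 1, so λ ≡ 1·1 ≡ 1.
  x = λ² - 1 - 1 = 1 - 2 ≡ 12; y = λ·(1 - 12) - 7 ≡ 8. → (12, 8)
add P: (12, 8) + (10, 9). λ = (9 - 8)/(10 - 12) ≡ 1/11 mod 13. 11⁻¹ ≡ 6 (mod 13), so λ ≡ 6.
  x = λ² - 12 - 10 = 36 - 22 ≡ 1; y = λ·(12 - 1) - 8 ≡ 6. → (1, 6)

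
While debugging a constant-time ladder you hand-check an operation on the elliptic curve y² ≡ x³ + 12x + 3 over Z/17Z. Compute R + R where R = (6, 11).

(3, 10)

tangent at (6, 11): λ = (3·6² + 12)/(2·11) ≡ 1/5. 5⁻¹ ≡ 7 (mod 17), so λ ≡ 1·7 ≡ 7.
  x = λ² - 6 - 6 = 49 - 12 ≡ 3; y = λ·(6 - 3) - 11 ≡ 10. → (3, 10)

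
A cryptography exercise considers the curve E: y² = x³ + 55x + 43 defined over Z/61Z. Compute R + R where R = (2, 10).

(15, 41)

tangent at (2, 10): λ = (3·2² + 55)/(2·10) ≡ 6/20. 20⁻¹ ≡ 58 (mod 61) since 20·58 = 1160 ≡ 1, so λ ≡ 6·58 ≡ 43.
  x = λ² - 2 - 2 = 1849 - 4 ≡ 15; y = λ·(2 - 15) - 10 ≡ 41. → (15, 41)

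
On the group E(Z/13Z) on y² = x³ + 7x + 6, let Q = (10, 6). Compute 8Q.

Repeated addition: build up to 8Q.
2Q: tangent at (10, 6): λ = (3·10² + 7)/(2·6) ≡ 8/12. 12⁻¹ ≡ 12 (mod 13), so λ ≡ 8·12 ≡ 5.
  x = λ² - 10 - 10 = 25 - 20 ≡ 5; y = λ·(10 - 5) - 6 ≡ 6. → (5, 6)
3Q: (5, 6) + (10, 6). λ = (6 - 6)/(10 - 5) ≡ 0/5 mod 13. 5⁻¹ ≡ 8 (mod 13), so λ ≡ 0.
  x = λ² - 5 - 10 = 0 - 15 ≡ 11; y = λ·(5 - 11) - 6 ≡ 7. → (11, 7)
4Q: (11, 7) + (10, 6). λ = (6 - 7)/(10 - 11) ≡ 12/12 mod 13. 12⁻¹ ≡ 12 (mod 13), so λ ≡ 1.
  x = λ² - 11 - 10 = 1 - 21 ≡ 6; y = λ·(11 - 6) - 7 ≡ 11. → (6, 11)
5Q: (6, 11) + (10, 6). λ = (6 - 11)/(10 - 6) ≡ 8/4 mod 13. 4⁻¹ ≡ 10 (mod 13) since 4·10 = 40 ≡ 1, so λ ≡ 2.
  x = λ² - 6 - 10 = 4 - 16 ≡ 1; y = λ·(6 - 1) - 11 ≡ 12. → (1, 12)
6Q: (1, 12) + (10, 6). λ = (6 - 12)/(10 - 1) ≡ 7/9 mod 13. 9⁻¹ ≡ 3 (mod 13), so λ ≡ 8.
  x = λ² - 1 - 10 = 64 - 11 ≡ 1; y = λ·(1 - 1) - 12 ≡ 1. → (1, 1)
7Q: (1, 1) + (10, 6). λ = (6 - 1)/(10 - 1) ≡ 5/9 mod 13. 9⁻¹ ≡ 3 (mod 13) since 9·3 = 27 ≡ 1, so λ ≡ 2.
  x = λ² - 1 - 10 = 4 - 11 ≡ 6; y = λ·(1 - 6) - 1 ≡ 2. → (6, 2)
8Q: (6, 2) + (10, 6). λ = (6 - 2)/(10 - 6) ≡ 4/4 mod 13. 4⁻¹ ≡ 10 (mod 13), so λ ≡ 1.
  x = λ² - 6 - 10 = 1 - 16 ≡ 11; y = λ·(6 - 11) - 2 ≡ 6. → (11, 6)

(11, 6)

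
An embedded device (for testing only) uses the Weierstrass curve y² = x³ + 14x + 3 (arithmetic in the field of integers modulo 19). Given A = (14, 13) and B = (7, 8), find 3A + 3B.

(11, 14)

First 3A:
Repeated addition: build up to 3A.
2A: tangent at (14, 13): λ = (3·14² + 14)/(2·13) ≡ 13/7. 7⁻¹ ≡ 11 (mod 19), so λ ≡ 13·11 ≡ 10.
  x = λ² - 14 - 14 = 100 - 28 ≡ 15; y = λ·(14 - 15) - 13 ≡ 15. → (15, 15)
3A: (15, 15) + (14, 13). λ = (13 - 15)/(14 - 15) ≡ 17/18 mod 19. 18⁻¹ ≡ 18 (mod 19), so λ ≡ 2.
  x = λ² - 15 - 14 = 4 - 29 ≡ 13; y = λ·(15 - 13) - 15 ≡ 8. → (13, 8)
3A = (13, 8).
Next 3B:
Repeated addition: build up to 3B.
2B: tangent at (7, 8): λ = (3·7² + 14)/(2·8) ≡ 9/16. 16⁻¹ ≡ 6 (mod 19), so λ ≡ 9·6 ≡ 16.
  x = λ² - 7 - 7 = 256 - 14 ≡ 14; y = λ·(7 - 14) - 8 ≡ 13. → (14, 13)
3B: (14, 13) + (7, 8). λ = (8 - 13)/(7 - 14) ≡ 14/12 mod 19. 12⁻¹ ≡ 8 (mod 19), so λ ≡ 17.
  x = λ² - 14 - 7 = 289 - 21 ≡ 2; y = λ·(14 - 2) - 13 ≡ 1. → (2, 1)
3B = (2, 1).
Finally 3A + 3B:
(13, 8) + (2, 1). λ = (1 - 8)/(2 - 13) ≡ 12/8 mod 19. 8⁻¹ ≡ 12 (mod 19), so λ ≡ 11.
  x = λ² - 13 - 2 = 121 - 15 ≡ 11; y = λ·(13 - 11) - 8 ≡ 14. → (11, 14)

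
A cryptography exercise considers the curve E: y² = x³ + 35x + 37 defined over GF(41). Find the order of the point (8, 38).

2P: tangent at (8, 38): λ = (3·8² + 35)/(2·38) ≡ 22/35. 35⁻¹ ≡ 34 (mod 41), so λ ≡ 22·34 ≡ 10.
  x = λ² - 8 - 8 = 100 - 16 ≡ 2; y = λ·(8 - 2) - 38 ≡ 22. → (2, 22)
3P: (2, 22) + (8, 38). λ = (38 - 22)/(8 - 2) ≡ 16/6 mod 41. 6⁻¹ ≡ 7 (mod 41) since 6·7 = 42 ≡ 1, so λ ≡ 30.
  x = λ² - 2 - 8 = 900 - 10 ≡ 29; y = λ·(2 - 29) - 22 ≡ 29. → (29, 29)
4P: (29, 29) + (8, 38). λ = (38 - 29)/(8 - 29) ≡ 9/20 mod 41. 20⁻¹ ≡ 39 (mod 41) since 20·39 = 780 ≡ 1, so λ ≡ 23.
  x = λ² - 29 - 8 = 529 - 37 ≡ 0; y = λ·(29 - 0) - 29 ≡ 23. → (0, 23)
5P: (0, 23) + (8, 38). λ = (38 - 23)/(8 - 0) ≡ 15/8 mod 41. 8⁻¹ ≡ 36 (mod 41) since 8·36 = 288 ≡ 1, so λ ≡ 7.
  x = λ² - 0 - 8 = 49 - 8 ≡ 0; y = λ·(0 - 0) - 23 ≡ 18. → (0, 18)
6P: (0, 18) + (8, 38). λ = (38 - 18)/(8 - 0) ≡ 20/8 mod 41. 8⁻¹ ≡ 36 (mod 41), so λ ≡ 23.
  x = λ² - 0 - 8 = 529 - 8 ≡ 29; y = λ·(0 - 29) - 18 ≡ 12. → (29, 12)
7P: (29, 12) + (8, 38). λ = (38 - 12)/(8 - 29) ≡ 26/20 mod 41. 20⁻¹ ≡ 39 (mod 41), so λ ≡ 30.
  x = λ² - 29 - 8 = 900 - 37 ≡ 2; y = λ·(29 - 2) - 12 ≡ 19. → (2, 19)
8P: (2, 19) + (8, 38). λ = (38 - 19)/(8 - 2) ≡ 19/6 mod 41. 6⁻¹ ≡ 7 (mod 41) since 6·7 = 42 ≡ 1, so λ ≡ 10.
  x = λ² - 2 - 8 = 100 - 10 ≡ 8; y = λ·(2 - 8) - 19 ≡ 3. → (8, 3)
9P: (8, 3) + (8, 38): same x and y₁ ≡ -y₂, so the sum is the point at infinity.
9P = the point at infinity, so the order is 9.

9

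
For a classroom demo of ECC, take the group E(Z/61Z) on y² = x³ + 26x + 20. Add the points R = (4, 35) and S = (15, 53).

(23, 6)

(4, 35) + (15, 53). λ = (53 - 35)/(15 - 4) ≡ 18/11 mod 61. 11⁻¹ ≡ 50 (mod 61) since 11·50 = 550 ≡ 1, so λ ≡ 46.
  x = λ² - 4 - 15 = 2116 - 19 ≡ 23; y = λ·(4 - 23) - 35 ≡ 6. → (23, 6)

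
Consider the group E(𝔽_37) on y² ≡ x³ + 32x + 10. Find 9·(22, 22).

Write G = (22, 22).
Repeated addition: build up to 9G.
2G: tangent at (22, 22): λ = (3·22² + 32)/(2·22) ≡ 4/7. 7⁻¹ ≡ 16 (mod 37) since 7·16 = 112 ≡ 1, so λ ≡ 4·16 ≡ 27.
  x = λ² - 22 - 22 = 729 - 44 ≡ 19; y = λ·(22 - 19) - 22 ≡ 22. → (19, 22)
3G: (19, 22) + (22, 22). λ = (22 - 22)/(22 - 19) ≡ 0/3 mod 37. 3⁻¹ ≡ 25 (mod 37), so λ ≡ 0.
  x = λ² - 19 - 22 = 0 - 41 ≡ 33; y = λ·(19 - 33) - 22 ≡ 15. → (33, 15)
4G: (33, 15) + (22, 22). λ = (22 - 15)/(22 - 33) ≡ 7/26 mod 37. 26⁻¹ ≡ 10 (mod 37) since 26·10 = 260 ≡ 1, so λ ≡ 33.
  x = λ² - 33 - 22 = 1089 - 55 ≡ 35; y = λ·(33 - 35) - 15 ≡ 30. → (35, 30)
5G: (35, 30) + (22, 22). λ = (22 - 30)/(22 - 35) ≡ 29/24 mod 37. 24⁻¹ ≡ 17 (mod 37), so λ ≡ 12.
  x = λ² - 35 - 22 = 144 - 57 ≡ 13; y = λ·(35 - 13) - 30 ≡ 12. → (13, 12)
6G: (13, 12) + (22, 22). λ = (22 - 12)/(22 - 13) ≡ 10/9 mod 37. 9⁻¹ ≡ 33 (mod 37), so λ ≡ 34.
  x = λ² - 13 - 22 = 1156 - 35 ≡ 11; y = λ·(13 - 11) - 12 ≡ 19. → (11, 19)
7G: (11, 19) + (22, 22). λ = (22 - 19)/(22 - 11) ≡ 3/11 mod 37. 11⁻¹ ≡ 27 (mod 37) since 11·27 = 297 ≡ 1, so λ ≡ 7.
  x = λ² - 11 - 22 = 49 - 33 ≡ 16; y = λ·(11 - 16) - 19 ≡ 20. → (16, 20)
8G: (16, 20) + (22, 22). λ = (22 - 20)/(22 - 16) ≡ 2/6 mod 37. 6⁻¹ ≡ 31 (mod 37), so λ ≡ 25.
  x = λ² - 16 - 22 = 625 - 38 ≡ 32; y = λ·(16 - 32) - 20 ≡ 24. → (32, 24)
9G: (32, 24) + (22, 22). λ = (22 - 24)/(22 - 32) ≡ 35/27 mod 37. 27⁻¹ ≡ 11 (mod 37) since 27·11 = 297 ≡ 1, so λ ≡ 15.
  x = λ² - 32 - 22 = 225 - 54 ≡ 23; y = λ·(32 - 23) - 24 ≡ 0. → (23, 0)

(23, 0)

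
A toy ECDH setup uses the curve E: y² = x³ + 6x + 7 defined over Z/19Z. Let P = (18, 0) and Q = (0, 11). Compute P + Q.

(18, 0) + (0, 11). λ = (11 - 0)/(0 - 18) ≡ 11/1 mod 19. 1⁻¹ ≡ 1 (mod 19), so λ ≡ 11.
  x = λ² - 18 - 0 = 121 - 18 ≡ 8; y = λ·(18 - 8) - 0 ≡ 15. → (8, 15)

(8, 15)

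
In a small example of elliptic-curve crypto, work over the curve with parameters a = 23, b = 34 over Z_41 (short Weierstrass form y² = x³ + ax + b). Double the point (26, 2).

tangent at (26, 2): λ = (3·26² + 23)/(2·2) ≡ 1/4. 4⁻¹ ≡ 31 (mod 41) since 4·31 = 124 ≡ 1, so λ ≡ 1·31 ≡ 31.
  x = λ² - 26 - 26 = 961 - 52 ≡ 7; y = λ·(26 - 7) - 2 ≡ 13. → (7, 13)

(7, 13)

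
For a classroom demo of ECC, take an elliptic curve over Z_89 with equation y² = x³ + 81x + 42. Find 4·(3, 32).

Write P = (3, 32).
Double-and-add on 4 = (100)₂. Start with P = (3, 32) for the leading 1-bit.
double: tangent at (3, 32): λ = (3·3² + 81)/(2·32) ≡ 19/64. 64⁻¹ ≡ 32 (mod 89), so λ ≡ 19·32 ≡ 74.
  x = λ² - 3 - 3 = 5476 - 6 ≡ 41; y = λ·(3 - 41) - 32 ≡ 4. → (41, 4)
double: tangent at (41, 4): λ = (3·41² + 81)/(2·4) ≡ 51/8. 8⁻¹ ≡ 78 (mod 89), so λ ≡ 51·78 ≡ 62.
  x = λ² - 41 - 41 = 3844 - 82 ≡ 24; y = λ·(41 - 24) - 4 ≡ 71. → (24, 71)

(24, 71)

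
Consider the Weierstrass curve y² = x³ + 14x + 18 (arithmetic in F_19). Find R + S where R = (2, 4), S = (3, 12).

(2, 15)

(2, 4) + (3, 12). λ = (12 - 4)/(3 - 2) ≡ 8/1 mod 19. 1⁻¹ ≡ 1 (mod 19) since 1·1 = 1 ≡ 1, so λ ≡ 8.
  x = λ² - 2 - 3 = 64 - 5 ≡ 2; y = λ·(2 - 2) - 4 ≡ 15. → (2, 15)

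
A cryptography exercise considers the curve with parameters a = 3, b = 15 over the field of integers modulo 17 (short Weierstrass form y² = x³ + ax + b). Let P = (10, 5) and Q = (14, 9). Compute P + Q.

(10, 5) + (14, 9). λ = (9 - 5)/(14 - 10) ≡ 4/4 mod 17. 4⁻¹ ≡ 13 (mod 17) since 4·13 = 52 ≡ 1, so λ ≡ 1.
  x = λ² - 10 - 14 = 1 - 24 ≡ 11; y = λ·(10 - 11) - 5 ≡ 11. → (11, 11)

(11, 11)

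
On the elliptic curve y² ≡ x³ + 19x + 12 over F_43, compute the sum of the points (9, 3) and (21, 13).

(34, 12)

(9, 3) + (21, 13). λ = (13 - 3)/(21 - 9) ≡ 10/12 mod 43. 12⁻¹ ≡ 18 (mod 43) since 12·18 = 216 ≡ 1, so λ ≡ 8.
  x = λ² - 9 - 21 = 64 - 30 ≡ 34; y = λ·(9 - 34) - 3 ≡ 12. → (34, 12)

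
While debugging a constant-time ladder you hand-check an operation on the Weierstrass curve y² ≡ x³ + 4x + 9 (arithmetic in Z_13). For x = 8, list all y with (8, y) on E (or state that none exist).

x³ + 4x + 9 = 553 ≡ 7 (mod 13).
7 is a non-residue mod 13; no y exists.

none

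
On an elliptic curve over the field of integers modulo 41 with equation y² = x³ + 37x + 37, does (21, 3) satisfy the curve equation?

no

y² = 3² ≡ 9; x³ + 37x + 37 = 10075 ≡ 30 (mod 41). 9 ≠ 30.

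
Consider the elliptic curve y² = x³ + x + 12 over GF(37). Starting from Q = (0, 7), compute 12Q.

Double-and-add on 12 = (1100)₂. Start with Q = (0, 7) for the leading 1-bit.
double: tangent at (0, 7): λ = (3·0² + 1)/(2·7) ≡ 1/14. 14⁻¹ ≡ 8 (mod 37) since 14·8 = 112 ≡ 1, so λ ≡ 1·8 ≡ 8.
  x = λ² - 0 - 0 = 64 - 0 ≡ 27; y = λ·(0 - 27) - 7 ≡ 36. → (27, 36)
add Q: (27, 36) + (0, 7). λ = (7 - 36)/(0 - 27) ≡ 8/10 mod 37. 10⁻¹ ≡ 26 (mod 37), so λ ≡ 23.
  x = λ² - 27 - 0 = 529 - 27 ≡ 21; y = λ·(27 - 21) - 36 ≡ 28. → (21, 28)
double: tangent at (21, 28): λ = (3·21² + 1)/(2·28) ≡ 29/19. 19⁻¹ ≡ 2 (mod 37) since 19·2 = 38 ≡ 1, so λ ≡ 29·2 ≡ 21.
  x = λ² - 21 - 21 = 441 - 42 ≡ 29; y = λ·(21 - 29) - 28 ≡ 26. → (29, 26)
double: tangent at (29, 26): λ = (3·29² + 1)/(2·26) ≡ 8/15. 15⁻¹ ≡ 5 (mod 37), so λ ≡ 8·5 ≡ 3.
  x = λ² - 29 - 29 = 9 - 58 ≡ 25; y = λ·(29 - 25) - 26 ≡ 23. → (25, 23)

(25, 23)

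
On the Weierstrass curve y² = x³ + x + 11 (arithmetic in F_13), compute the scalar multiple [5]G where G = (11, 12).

(11, 1)

Repeated addition: build up to 5G.
2G: tangent at (11, 12): λ = (3·11² + 1)/(2·12) ≡ 0/11. 11⁻¹ ≡ 6 (mod 13) since 11·6 = 66 ≡ 1, so λ ≡ 0·6 ≡ 0.
  x = λ² - 11 - 11 = 0 - 22 ≡ 4; y = λ·(11 - 4) - 12 ≡ 1. → (4, 1)
3G: (4, 1) + (11, 12). λ = (12 - 1)/(11 - 4) ≡ 11/7 mod 13. 7⁻¹ ≡ 2 (mod 13), so λ ≡ 9.
  x = λ² - 4 - 11 = 81 - 15 ≡ 1; y = λ·(4 - 1) - 1 ≡ 0. → (1, 0)
4G: (1, 0) + (11, 12). λ = (12 - 0)/(11 - 1) ≡ 12/10 mod 13. 10⁻¹ ≡ 4 (mod 13), so λ ≡ 9.
  x = λ² - 1 - 11 = 81 - 12 ≡ 4; y = λ·(1 - 4) - 0 ≡ 12. → (4, 12)
5G: (4, 12) + (11, 12). λ = (12 - 12)/(11 - 4) ≡ 0/7 mod 13. 7⁻¹ ≡ 2 (mod 13), so λ ≡ 0.
  x = λ² - 4 - 11 = 0 - 15 ≡ 11; y = λ·(4 - 11) - 12 ≡ 1. → (11, 1)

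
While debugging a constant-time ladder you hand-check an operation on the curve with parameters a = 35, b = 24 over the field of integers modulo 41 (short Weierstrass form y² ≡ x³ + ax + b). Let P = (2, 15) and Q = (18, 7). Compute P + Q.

(2, 15) + (18, 7). λ = (7 - 15)/(18 - 2) ≡ 33/16 mod 41. 16⁻¹ ≡ 18 (mod 41), so λ ≡ 20.
  x = λ² - 2 - 18 = 400 - 20 ≡ 11; y = λ·(2 - 11) - 15 ≡ 10. → (11, 10)

(11, 10)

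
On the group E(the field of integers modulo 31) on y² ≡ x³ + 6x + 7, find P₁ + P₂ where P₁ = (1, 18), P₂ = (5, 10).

(29, 7)

(1, 18) + (5, 10). λ = (10 - 18)/(5 - 1) ≡ 23/4 mod 31. 4⁻¹ ≡ 8 (mod 31) since 4·8 = 32 ≡ 1, so λ ≡ 29.
  x = λ² - 1 - 5 = 841 - 6 ≡ 29; y = λ·(1 - 29) - 18 ≡ 7. → (29, 7)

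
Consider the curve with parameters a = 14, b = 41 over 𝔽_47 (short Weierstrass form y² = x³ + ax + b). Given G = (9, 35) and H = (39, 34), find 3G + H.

First 3G:
Repeated addition: build up to 3G.
2G: tangent at (9, 35): λ = (3·9² + 14)/(2·35) ≡ 22/23. 23⁻¹ ≡ 45 (mod 47), so λ ≡ 22·45 ≡ 3.
  x = λ² - 9 - 9 = 9 - 18 ≡ 38; y = λ·(9 - 38) - 35 ≡ 19. → (38, 19)
3G: (38, 19) + (9, 35). λ = (35 - 19)/(9 - 38) ≡ 16/18 mod 47. 18⁻¹ ≡ 34 (mod 47) since 18·34 = 612 ≡ 1, so λ ≡ 27.
  x = λ² - 38 - 9 = 729 - 47 ≡ 24; y = λ·(38 - 24) - 19 ≡ 30. → (24, 30)
3G = (24, 30).
Finally 3G + H:
(24, 30) + (39, 34). λ = (34 - 30)/(39 - 24) ≡ 4/15 mod 47. 15⁻¹ ≡ 22 (mod 47), so λ ≡ 41.
  x = λ² - 24 - 39 = 1681 - 63 ≡ 20; y = λ·(24 - 20) - 30 ≡ 40. → (20, 40)

(20, 40)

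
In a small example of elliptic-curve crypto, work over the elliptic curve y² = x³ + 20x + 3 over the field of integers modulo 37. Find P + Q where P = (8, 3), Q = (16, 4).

(8, 3) + (16, 4). λ = (4 - 3)/(16 - 8) ≡ 1/8 mod 37. 8⁻¹ ≡ 14 (mod 37) since 8·14 = 112 ≡ 1, so λ ≡ 14.
  x = λ² - 8 - 16 = 196 - 24 ≡ 24; y = λ·(8 - 24) - 3 ≡ 32. → (24, 32)

(24, 32)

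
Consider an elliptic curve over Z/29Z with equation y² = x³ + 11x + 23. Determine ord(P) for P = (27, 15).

10

2P: tangent at (27, 15): λ = (3·27² + 11)/(2·15) ≡ 23/1. 1⁻¹ ≡ 1 (mod 29), so λ ≡ 23·1 ≡ 23.
  x = λ² - 27 - 27 = 529 - 54 ≡ 11; y = λ·(27 - 11) - 15 ≡ 5. → (11, 5)
3P: (11, 5) + (27, 15). λ = (15 - 5)/(27 - 11) ≡ 10/16 mod 29. 16⁻¹ ≡ 20 (mod 29), so λ ≡ 26.
  x = λ² - 11 - 27 = 676 - 38 ≡ 0; y = λ·(11 - 0) - 5 ≡ 20. → (0, 20)
4P: (0, 20) + (27, 15). λ = (15 - 20)/(27 - 0) ≡ 24/27 mod 29. 27⁻¹ ≡ 14 (mod 29) since 27·14 = 378 ≡ 1, so λ ≡ 17.
  x = λ² - 0 - 27 = 289 - 27 ≡ 1; y = λ·(0 - 1) - 20 ≡ 21. → (1, 21)
5P: (1, 21) + (27, 15). λ = (15 - 21)/(27 - 1) ≡ 23/26 mod 29. 26⁻¹ ≡ 19 (mod 29) since 26·19 = 494 ≡ 1, so λ ≡ 2.
  x = λ² - 1 - 27 = 4 - 28 ≡ 5; y = λ·(1 - 5) - 21 ≡ 0. → (5, 0)
6P: (5, 0) + (27, 15). λ = (15 - 0)/(27 - 5) ≡ 15/22 mod 29. 22⁻¹ ≡ 4 (mod 29), so λ ≡ 2.
  x = λ² - 5 - 27 = 4 - 32 ≡ 1; y = λ·(5 - 1) - 0 ≡ 8. → (1, 8)
7P: (1, 8) + (27, 15). λ = (15 - 8)/(27 - 1) ≡ 7/26 mod 29. 26⁻¹ ≡ 19 (mod 29), so λ ≡ 17.
  x = λ² - 1 - 27 = 289 - 28 ≡ 0; y = λ·(1 - 0) - 8 ≡ 9. → (0, 9)
8P: (0, 9) + (27, 15). λ = (15 - 9)/(27 - 0) ≡ 6/27 mod 29. 27⁻¹ ≡ 14 (mod 29), so λ ≡ 26.
  x = λ² - 0 - 27 = 676 - 27 ≡ 11; y = λ·(0 - 11) - 9 ≡ 24. → (11, 24)
9P: (11, 24) + (27, 15). λ = (15 - 24)/(27 - 11) ≡ 20/16 mod 29. 16⁻¹ ≡ 20 (mod 29), so λ ≡ 23.
  x = λ² - 11 - 27 = 529 - 38 ≡ 27; y = λ·(11 - 27) - 24 ≡ 14. → (27, 14)
10P: (27, 14) + (27, 15): same x and y₁ ≡ -y₂, so the sum is O.
10P = O, so the order is 10.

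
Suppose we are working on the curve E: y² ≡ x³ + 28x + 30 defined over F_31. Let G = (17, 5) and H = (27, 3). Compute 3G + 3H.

(14, 29)

First 3G:
Repeated addition: build up to 3G.
2G: tangent at (17, 5): λ = (3·17² + 28)/(2·5) ≡ 27/10. 10⁻¹ ≡ 28 (mod 31), so λ ≡ 27·28 ≡ 12.
  x = λ² - 17 - 17 = 144 - 34 ≡ 17; y = λ·(17 - 17) - 5 ≡ 26. → (17, 26)
3G: (17, 26) + (17, 5): same x and y₁ ≡ -y₂, so the sum is O.
3G = O.
Next 3H:
Repeated addition: build up to 3H.
2H: tangent at (27, 3): λ = (3·27² + 28)/(2·3) ≡ 14/6. 6⁻¹ ≡ 26 (mod 31), so λ ≡ 14·26 ≡ 23.
  x = λ² - 27 - 27 = 529 - 54 ≡ 10; y = λ·(27 - 10) - 3 ≡ 16. → (10, 16)
3H: (10, 16) + (27, 3). λ = (3 - 16)/(27 - 10) ≡ 18/17 mod 31. 17⁻¹ ≡ 11 (mod 31), so λ ≡ 12.
  x = λ² - 10 - 27 = 144 - 37 ≡ 14; y = λ·(10 - 14) - 16 ≡ 29. → (14, 29)
3H = (14, 29).
Finally 3G + 3H:
O + (14, 29) = (14, 29) (identity).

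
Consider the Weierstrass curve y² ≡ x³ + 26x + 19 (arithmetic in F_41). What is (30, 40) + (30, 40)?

tangent at (30, 40): λ = (3·30² + 26)/(2·40) ≡ 20/39. 39⁻¹ ≡ 20 (mod 41) since 39·20 = 780 ≡ 1, so λ ≡ 20·20 ≡ 31.
  x = λ² - 30 - 30 = 961 - 60 ≡ 40; y = λ·(30 - 40) - 40 ≡ 19. → (40, 19)

(40, 19)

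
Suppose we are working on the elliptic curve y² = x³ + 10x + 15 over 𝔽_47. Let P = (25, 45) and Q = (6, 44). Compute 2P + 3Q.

First 2P:
Repeated addition: build up to 2P.
2P: tangent at (25, 45): λ = (3·25² + 10)/(2·45) ≡ 5/43. 43⁻¹ ≡ 35 (mod 47), so λ ≡ 5·35 ≡ 34.
  x = λ² - 25 - 25 = 1156 - 50 ≡ 25; y = λ·(25 - 25) - 45 ≡ 2. → (25, 2)
2P = (25, 2).
Next 3Q:
Repeated addition: build up to 3Q.
2Q: tangent at (6, 44): λ = (3·6² + 10)/(2·44) ≡ 24/41. 41⁻¹ ≡ 39 (mod 47), so λ ≡ 24·39 ≡ 43.
  x = λ² - 6 - 6 = 1849 - 12 ≡ 4; y = λ·(6 - 4) - 44 ≡ 42. → (4, 42)
3Q: (4, 42) + (6, 44). λ = (44 - 42)/(6 - 4) ≡ 2/2 mod 47. 2⁻¹ ≡ 24 (mod 47), so λ ≡ 1.
  x = λ² - 4 - 6 = 1 - 10 ≡ 38; y = λ·(4 - 38) - 42 ≡ 18. → (38, 18)
3Q = (38, 18).
Finally 2P + 3Q:
(25, 2) + (38, 18). λ = (18 - 2)/(38 - 25) ≡ 16/13 mod 47. 13⁻¹ ≡ 29 (mod 47), so λ ≡ 41.
  x = λ² - 25 - 38 = 1681 - 63 ≡ 20; y = λ·(25 - 20) - 2 ≡ 15. → (20, 15)

(20, 15)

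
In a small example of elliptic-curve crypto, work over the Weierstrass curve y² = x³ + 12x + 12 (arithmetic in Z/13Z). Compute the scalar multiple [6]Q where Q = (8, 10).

Repeated addition: build up to 6Q.
2Q: tangent at (8, 10): λ = (3·8² + 12)/(2·10) ≡ 9/7. 7⁻¹ ≡ 2 (mod 13) since 7·2 = 14 ≡ 1, so λ ≡ 9·2 ≡ 5.
  x = λ² - 8 - 8 = 25 - 16 ≡ 9; y = λ·(8 - 9) - 10 ≡ 11. → (9, 11)
3Q: (9, 11) + (8, 10). λ = (10 - 11)/(8 - 9) ≡ 12/12 mod 13. 12⁻¹ ≡ 12 (mod 13), so λ ≡ 1.
  x = λ² - 9 - 8 = 1 - 17 ≡ 10; y = λ·(9 - 10) - 11 ≡ 1. → (10, 1)
4Q: (10, 1) + (8, 10). λ = (10 - 1)/(8 - 10) ≡ 9/11 mod 13. 11⁻¹ ≡ 6 (mod 13), so λ ≡ 2.
  x = λ² - 10 - 8 = 4 - 18 ≡ 12; y = λ·(10 - 12) - 1 ≡ 8. → (12, 8)
5Q: (12, 8) + (8, 10). λ = (10 - 8)/(8 - 12) ≡ 2/9 mod 13. 9⁻¹ ≡ 3 (mod 13), so λ ≡ 6.
  x = λ² - 12 - 8 = 36 - 20 ≡ 3; y = λ·(12 - 3) - 8 ≡ 7. → (3, 7)
6Q: (3, 7) + (8, 10). λ = (10 - 7)/(8 - 3) ≡ 3/5 mod 13. 5⁻¹ ≡ 8 (mod 13), so λ ≡ 11.
  x = λ² - 3 - 8 = 121 - 11 ≡ 6; y = λ·(3 - 6) - 7 ≡ 12. → (6, 12)

(6, 12)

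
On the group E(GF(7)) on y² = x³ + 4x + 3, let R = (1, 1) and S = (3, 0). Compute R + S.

(5, 1)

(1, 1) + (3, 0). λ = (0 - 1)/(3 - 1) ≡ 6/2 mod 7. 2⁻¹ ≡ 4 (mod 7), so λ ≡ 3.
  x = λ² - 1 - 3 = 9 - 4 ≡ 5; y = λ·(1 - 5) - 1 ≡ 1. → (5, 1)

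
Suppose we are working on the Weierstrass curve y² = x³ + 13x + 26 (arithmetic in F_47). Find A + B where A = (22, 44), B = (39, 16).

(22, 44) + (39, 16). λ = (16 - 44)/(39 - 22) ≡ 19/17 mod 47. 17⁻¹ ≡ 36 (mod 47), so λ ≡ 26.
  x = λ² - 22 - 39 = 676 - 61 ≡ 4; y = λ·(22 - 4) - 44 ≡ 1. → (4, 1)

(4, 1)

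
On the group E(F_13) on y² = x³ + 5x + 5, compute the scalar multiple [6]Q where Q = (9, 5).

(11, 0)

Double-and-add on 6 = (110)₂. Start with Q = (9, 5) for the leading 1-bit.
double: tangent at (9, 5): λ = (3·9² + 5)/(2·5) ≡ 1/10. 10⁻¹ ≡ 4 (mod 13), so λ ≡ 1·4 ≡ 4.
  x = λ² - 9 - 9 = 16 - 18 ≡ 11; y = λ·(9 - 11) - 5 ≡ 0. → (11, 0)
add Q: (11, 0) + (9, 5). λ = (5 - 0)/(9 - 11) ≡ 5/11 mod 13. 11⁻¹ ≡ 6 (mod 13), so λ ≡ 4.
  x = λ² - 11 - 9 = 16 - 20 ≡ 9; y = λ·(11 - 9) - 0 ≡ 8. → (9, 8)
double: tangent at (9, 8): λ = (3·9² + 5)/(2·8) ≡ 1/3. 3⁻¹ ≡ 9 (mod 13), so λ ≡ 1·9 ≡ 9.
  x = λ² - 9 - 9 = 81 - 18 ≡ 11; y = λ·(9 - 11) - 8 ≡ 0. → (11, 0)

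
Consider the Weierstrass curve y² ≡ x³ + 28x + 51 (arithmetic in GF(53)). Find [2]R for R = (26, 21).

(2, 3)

tangent at (26, 21): λ = (3·26² + 28)/(2·21) ≡ 42/42. 42⁻¹ ≡ 24 (mod 53), so λ ≡ 42·24 ≡ 1.
  x = λ² - 26 - 26 = 1 - 52 ≡ 2; y = λ·(26 - 2) - 21 ≡ 3. → (2, 3)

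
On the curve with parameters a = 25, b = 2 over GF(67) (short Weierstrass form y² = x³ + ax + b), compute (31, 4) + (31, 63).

O

The two points share x = 31 and their y-coordinates satisfy 4 + 63 ≡ 0 (mod 67), so they are inverses. Their sum is O.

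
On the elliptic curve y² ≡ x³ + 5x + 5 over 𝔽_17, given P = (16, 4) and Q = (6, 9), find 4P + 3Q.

(8, 9)

First 4P:
Double-and-add on 4 = (100)₂. Start with P = (16, 4) for the leading 1-bit.
double: tangent at (16, 4): λ = (3·16² + 5)/(2·4) ≡ 8/8. 8⁻¹ ≡ 15 (mod 17), so λ ≡ 8·15 ≡ 1.
  x = λ² - 16 - 16 = 1 - 32 ≡ 3; y = λ·(16 - 3) - 4 ≡ 9. → (3, 9)
double: tangent at (3, 9): λ = (3·3² + 5)/(2·9) ≡ 15/1. 1⁻¹ ≡ 1 (mod 17), so λ ≡ 15·1 ≡ 15.
  x = λ² - 3 - 3 = 225 - 6 ≡ 15; y = λ·(3 - 15) - 9 ≡ 15. → (15, 15)
4P = (15, 15).
Next 3Q:
Repeated addition: build up to 3Q.
2Q: tangent at (6, 9): λ = (3·6² + 5)/(2·9) ≡ 11/1. 1⁻¹ ≡ 1 (mod 17) since 1·1 = 1 ≡ 1, so λ ≡ 11·1 ≡ 11.
  x = λ² - 6 - 6 = 121 - 12 ≡ 7; y = λ·(6 - 7) - 9 ≡ 14. → (7, 14)
3Q: (7, 14) + (6, 9). λ = (9 - 14)/(6 - 7) ≡ 12/16 mod 17. 16⁻¹ ≡ 16 (mod 17), so λ ≡ 5.
  x = λ² - 7 - 6 = 25 - 13 ≡ 12; y = λ·(7 - 12) - 14 ≡ 12. → (12, 12)
3Q = (12, 12).
Finally 4P + 3Q:
(15, 15) + (12, 12). λ = (12 - 15)/(12 - 15) ≡ 14/14 mod 17. 14⁻¹ ≡ 11 (mod 17), so λ ≡ 1.
  x = λ² - 15 - 12 = 1 - 27 ≡ 8; y = λ·(15 - 8) - 15 ≡ 9. → (8, 9)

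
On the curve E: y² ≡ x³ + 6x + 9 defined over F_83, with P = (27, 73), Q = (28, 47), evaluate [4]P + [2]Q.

First 4P:
Double-and-add on 4 = (100)₂. Start with P = (27, 73) for the leading 1-bit.
double: tangent at (27, 73): λ = (3·27² + 6)/(2·73) ≡ 35/63. 63⁻¹ ≡ 29 (mod 83), so λ ≡ 35·29 ≡ 19.
  x = λ² - 27 - 27 = 361 - 54 ≡ 58; y = λ·(27 - 58) - 73 ≡ 2. → (58, 2)
double: tangent at (58, 2): λ = (3·58² + 6)/(2·2) ≡ 55/4. 4⁻¹ ≡ 21 (mod 83) since 4·21 = 84 ≡ 1, so λ ≡ 55·21 ≡ 76.
  x = λ² - 58 - 58 = 5776 - 116 ≡ 16; y = λ·(58 - 16) - 2 ≡ 36. → (16, 36)
4P = (16, 36).
Next 2Q:
Repeated addition: build up to 2Q.
2Q: tangent at (28, 47): λ = (3·28² + 6)/(2·47) ≡ 34/11. 11⁻¹ ≡ 68 (mod 83) since 11·68 = 748 ≡ 1, so λ ≡ 34·68 ≡ 71.
  x = λ² - 28 - 28 = 5041 - 56 ≡ 5; y = λ·(28 - 5) - 47 ≡ 9. → (5, 9)
2Q = (5, 9).
Finally 4P + 2Q:
(16, 36) + (5, 9). λ = (9 - 36)/(5 - 16) ≡ 56/72 mod 83. 72⁻¹ ≡ 15 (mod 83), so λ ≡ 10.
  x = λ² - 16 - 5 = 100 - 21 ≡ 79; y = λ·(16 - 79) - 36 ≡ 81. → (79, 81)

(79, 81)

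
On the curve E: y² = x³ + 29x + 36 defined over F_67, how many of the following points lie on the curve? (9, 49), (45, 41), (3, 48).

(9, 49): 49² ≡ 56, rhs ≡ 21 → off.
(45, 41): 41² ≡ 6, rhs ≡ 6 → on.
(3, 48): 48² ≡ 26, rhs ≡ 16 → off.

1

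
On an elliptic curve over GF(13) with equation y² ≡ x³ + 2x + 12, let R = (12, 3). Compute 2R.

(11, 0)

tangent at (12, 3): λ = (3·12² + 2)/(2·3) ≡ 5/6. 6⁻¹ ≡ 11 (mod 13), so λ ≡ 5·11 ≡ 3.
  x = λ² - 12 - 12 = 9 - 24 ≡ 11; y = λ·(12 - 11) - 3 ≡ 0. → (11, 0)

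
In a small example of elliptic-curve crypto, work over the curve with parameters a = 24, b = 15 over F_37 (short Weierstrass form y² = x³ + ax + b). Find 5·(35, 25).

Write P = (35, 25).
Double-and-add on 5 = (101)₂. Start with P = (35, 25) for the leading 1-bit.
double: tangent at (35, 25): λ = (3·35² + 24)/(2·25) ≡ 36/13. 13⁻¹ ≡ 20 (mod 37), so λ ≡ 36·20 ≡ 17.
  x = λ² - 35 - 35 = 289 - 70 ≡ 34; y = λ·(35 - 34) - 25 ≡ 29. → (34, 29)
double: tangent at (34, 29): λ = (3·34² + 24)/(2·29) ≡ 14/21. 21⁻¹ ≡ 30 (mod 37), so λ ≡ 14·30 ≡ 13.
  x = λ² - 34 - 34 = 169 - 68 ≡ 27; y = λ·(34 - 27) - 29 ≡ 25. → (27, 25)
add P: (27, 25) + (35, 25). λ = (25 - 25)/(35 - 27) ≡ 0/8 mod 37. 8⁻¹ ≡ 14 (mod 37) since 8·14 = 112 ≡ 1, so λ ≡ 0.
  x = λ² - 27 - 35 = 0 - 62 ≡ 12; y = λ·(27 - 12) - 25 ≡ 12. → (12, 12)

(12, 12)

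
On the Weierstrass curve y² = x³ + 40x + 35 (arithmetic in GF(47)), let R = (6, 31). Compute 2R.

tangent at (6, 31): λ = (3·6² + 40)/(2·31) ≡ 7/15. 15⁻¹ ≡ 22 (mod 47), so λ ≡ 7·22 ≡ 13.
  x = λ² - 6 - 6 = 169 - 12 ≡ 16; y = λ·(6 - 16) - 31 ≡ 27. → (16, 27)

(16, 27)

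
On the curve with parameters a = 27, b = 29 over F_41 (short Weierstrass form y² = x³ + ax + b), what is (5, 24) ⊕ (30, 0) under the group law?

(5, 24) + (30, 0). λ = (0 - 24)/(30 - 5) ≡ 17/25 mod 41. 25⁻¹ ≡ 23 (mod 41), so λ ≡ 22.
  x = λ² - 5 - 30 = 484 - 35 ≡ 39; y = λ·(5 - 39) - 24 ≡ 7. → (39, 7)

(39, 7)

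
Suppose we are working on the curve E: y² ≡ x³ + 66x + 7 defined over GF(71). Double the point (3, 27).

tangent at (3, 27): λ = (3·3² + 66)/(2·27) ≡ 22/54. 54⁻¹ ≡ 25 (mod 71) since 54·25 = 1350 ≡ 1, so λ ≡ 22·25 ≡ 53.
  x = λ² - 3 - 3 = 2809 - 6 ≡ 34; y = λ·(3 - 34) - 27 ≡ 34. → (34, 34)

(34, 34)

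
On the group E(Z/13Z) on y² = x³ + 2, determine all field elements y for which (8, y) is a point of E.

none

x³ + 0x + 2 = 514 ≡ 7 (mod 13).
7 is a non-residue mod 13; no y exists.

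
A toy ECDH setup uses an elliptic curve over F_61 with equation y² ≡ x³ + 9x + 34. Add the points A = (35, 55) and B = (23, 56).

(28, 41)

(35, 55) + (23, 56). λ = (56 - 55)/(23 - 35) ≡ 1/49 mod 61. 49⁻¹ ≡ 5 (mod 61), so λ ≡ 5.
  x = λ² - 35 - 23 = 25 - 58 ≡ 28; y = λ·(35 - 28) - 55 ≡ 41. → (28, 41)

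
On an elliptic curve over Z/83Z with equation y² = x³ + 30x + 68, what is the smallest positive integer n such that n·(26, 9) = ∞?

2P: tangent at (26, 9): λ = (3·26² + 30)/(2·9) ≡ 66/18. 18⁻¹ ≡ 60 (mod 83), so λ ≡ 66·60 ≡ 59.
  x = λ² - 26 - 26 = 3481 - 52 ≡ 26; y = λ·(26 - 26) - 9 ≡ 74. → (26, 74)
3P: (26, 74) + (26, 9): same x and y₁ ≡ -y₂, so the sum is ∞.
3P = ∞, so the order is 3.

3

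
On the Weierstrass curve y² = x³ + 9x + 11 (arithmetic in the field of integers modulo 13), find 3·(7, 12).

Write P = (7, 12).
Repeated addition: build up to 3P.
2P: tangent at (7, 12): λ = (3·7² + 9)/(2·12) ≡ 0/11. 11⁻¹ ≡ 6 (mod 13), so λ ≡ 0·6 ≡ 0.
  x = λ² - 7 - 7 = 0 - 14 ≡ 12; y = λ·(7 - 12) - 12 ≡ 1. → (12, 1)
3P: (12, 1) + (7, 12). λ = (12 - 1)/(7 - 12) ≡ 11/8 mod 13. 8⁻¹ ≡ 5 (mod 13), so λ ≡ 3.
  x = λ² - 12 - 7 = 9 - 19 ≡ 3; y = λ·(12 - 3) - 1 ≡ 0. → (3, 0)

(3, 0)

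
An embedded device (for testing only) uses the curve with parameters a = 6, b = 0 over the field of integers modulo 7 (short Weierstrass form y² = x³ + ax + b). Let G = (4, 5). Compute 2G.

(1, 0)

tangent at (4, 5): λ = (3·4² + 6)/(2·5) ≡ 5/3. 3⁻¹ ≡ 5 (mod 7) since 3·5 = 15 ≡ 1, so λ ≡ 5·5 ≡ 4.
  x = λ² - 4 - 4 = 16 - 8 ≡ 1; y = λ·(4 - 1) - 5 ≡ 0. → (1, 0)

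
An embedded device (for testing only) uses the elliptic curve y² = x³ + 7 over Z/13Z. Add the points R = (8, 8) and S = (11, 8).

(7, 5)

(8, 8) + (11, 8). λ = (8 - 8)/(11 - 8) ≡ 0/3 mod 13. 3⁻¹ ≡ 9 (mod 13) since 3·9 = 27 ≡ 1, so λ ≡ 0.
  x = λ² - 8 - 11 = 0 - 19 ≡ 7; y = λ·(8 - 7) - 8 ≡ 5. → (7, 5)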